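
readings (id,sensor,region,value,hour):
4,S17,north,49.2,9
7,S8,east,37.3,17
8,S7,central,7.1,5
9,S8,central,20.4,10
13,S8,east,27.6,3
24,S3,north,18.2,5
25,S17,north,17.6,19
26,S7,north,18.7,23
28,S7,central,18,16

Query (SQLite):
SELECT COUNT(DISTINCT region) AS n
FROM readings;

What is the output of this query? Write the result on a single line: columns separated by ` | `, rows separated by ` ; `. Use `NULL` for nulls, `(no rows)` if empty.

3

Count distinct non-NULL region values.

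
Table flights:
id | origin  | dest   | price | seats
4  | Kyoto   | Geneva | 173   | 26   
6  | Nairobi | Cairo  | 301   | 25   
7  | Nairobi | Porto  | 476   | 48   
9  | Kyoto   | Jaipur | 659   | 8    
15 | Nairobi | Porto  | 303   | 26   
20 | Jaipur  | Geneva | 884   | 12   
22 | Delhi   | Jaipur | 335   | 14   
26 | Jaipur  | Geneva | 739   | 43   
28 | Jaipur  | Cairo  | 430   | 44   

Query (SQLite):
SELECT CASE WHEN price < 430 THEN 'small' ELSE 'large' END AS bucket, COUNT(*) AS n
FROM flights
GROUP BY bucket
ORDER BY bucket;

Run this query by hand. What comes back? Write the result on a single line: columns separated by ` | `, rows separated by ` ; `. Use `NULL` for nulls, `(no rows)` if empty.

Bucket rows by price < 430 → 'small' else 'large'; count each bucket.

large | 5 ; small | 4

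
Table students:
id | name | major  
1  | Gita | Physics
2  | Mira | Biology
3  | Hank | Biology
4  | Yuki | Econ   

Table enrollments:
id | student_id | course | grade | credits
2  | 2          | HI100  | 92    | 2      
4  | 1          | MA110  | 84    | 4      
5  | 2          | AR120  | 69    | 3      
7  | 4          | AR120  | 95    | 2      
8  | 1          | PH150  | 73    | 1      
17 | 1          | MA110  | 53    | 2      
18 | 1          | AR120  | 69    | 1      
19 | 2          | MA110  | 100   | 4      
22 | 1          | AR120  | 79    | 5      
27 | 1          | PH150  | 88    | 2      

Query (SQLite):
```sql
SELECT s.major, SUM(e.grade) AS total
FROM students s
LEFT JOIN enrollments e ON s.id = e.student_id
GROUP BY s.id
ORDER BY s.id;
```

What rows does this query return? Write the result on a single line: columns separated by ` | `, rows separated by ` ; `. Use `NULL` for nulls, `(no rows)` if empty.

LEFT JOIN keeps every students row; unmatched ones get NULL for enrollments columns.
Group by students.id and compute SUM(e.grade). SUM over an all-NULL group is NULL.
  1: ids {4, 8, 17, 18, 22, 27} → SUM(e.grade)=446
  2: ids {2, 5, 19} → SUM(e.grade)=261
  3: ids {—} → SUM(e.grade)=NULL
  4: ids {7} → SUM(e.grade)=95

Physics | 446 ; Biology | 261 ; Biology | NULL ; Econ | 95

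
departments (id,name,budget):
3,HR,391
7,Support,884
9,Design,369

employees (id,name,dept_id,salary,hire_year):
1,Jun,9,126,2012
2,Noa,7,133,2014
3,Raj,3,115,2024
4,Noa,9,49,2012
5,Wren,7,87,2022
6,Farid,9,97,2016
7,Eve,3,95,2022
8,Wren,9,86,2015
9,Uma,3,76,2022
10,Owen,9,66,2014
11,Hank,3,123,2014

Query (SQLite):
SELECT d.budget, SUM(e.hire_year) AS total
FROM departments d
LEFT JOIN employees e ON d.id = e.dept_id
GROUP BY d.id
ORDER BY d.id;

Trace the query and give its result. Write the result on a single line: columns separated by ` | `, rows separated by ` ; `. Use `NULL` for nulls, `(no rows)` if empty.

LEFT JOIN keeps every departments row; unmatched ones get NULL for employees columns.
Group by departments.id and compute SUM(e.hire_year). SUM over an all-NULL group is NULL.
  3: ids {3, 7, 9, 11} → SUM(e.hire_year)=8082
  7: ids {2, 5} → SUM(e.hire_year)=4036
  9: ids {1, 4, 6, 8, 10} → SUM(e.hire_year)=10069

391 | 8082 ; 884 | 4036 ; 369 | 10069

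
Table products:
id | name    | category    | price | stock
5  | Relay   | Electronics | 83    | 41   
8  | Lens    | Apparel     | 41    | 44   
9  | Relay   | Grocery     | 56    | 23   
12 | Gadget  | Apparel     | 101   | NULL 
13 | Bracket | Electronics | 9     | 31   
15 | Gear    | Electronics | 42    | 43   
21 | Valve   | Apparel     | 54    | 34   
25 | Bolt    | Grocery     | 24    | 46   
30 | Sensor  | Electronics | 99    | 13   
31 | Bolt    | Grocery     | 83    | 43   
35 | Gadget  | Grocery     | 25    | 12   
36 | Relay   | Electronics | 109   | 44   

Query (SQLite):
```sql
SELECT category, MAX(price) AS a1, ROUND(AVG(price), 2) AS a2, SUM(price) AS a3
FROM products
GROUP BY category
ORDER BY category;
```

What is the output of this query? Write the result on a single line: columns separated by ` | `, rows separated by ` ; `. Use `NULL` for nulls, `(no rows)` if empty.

Apparel | 101 | 65.33 | 196 ; Electronics | 109 | 68.4 | 342 ; Grocery | 83 | 47 | 188

Group products by category.
Per group compute: MAX(price), ROUND(AVG(price), 2), SUM(price).
  Apparel: ids {8, 12, 21} → MAX(price)=101, ROUND(AVG(price), 2)=65.33, SUM(price)=196
  Electronics: ids {5, 13, 15, 30, 36} → MAX(price)=109, ROUND(AVG(price), 2)=68.4, SUM(price)=342
  Grocery: ids {9, 25, 31, 35} → MAX(price)=83, ROUND(AVG(price), 2)=47, SUM(price)=188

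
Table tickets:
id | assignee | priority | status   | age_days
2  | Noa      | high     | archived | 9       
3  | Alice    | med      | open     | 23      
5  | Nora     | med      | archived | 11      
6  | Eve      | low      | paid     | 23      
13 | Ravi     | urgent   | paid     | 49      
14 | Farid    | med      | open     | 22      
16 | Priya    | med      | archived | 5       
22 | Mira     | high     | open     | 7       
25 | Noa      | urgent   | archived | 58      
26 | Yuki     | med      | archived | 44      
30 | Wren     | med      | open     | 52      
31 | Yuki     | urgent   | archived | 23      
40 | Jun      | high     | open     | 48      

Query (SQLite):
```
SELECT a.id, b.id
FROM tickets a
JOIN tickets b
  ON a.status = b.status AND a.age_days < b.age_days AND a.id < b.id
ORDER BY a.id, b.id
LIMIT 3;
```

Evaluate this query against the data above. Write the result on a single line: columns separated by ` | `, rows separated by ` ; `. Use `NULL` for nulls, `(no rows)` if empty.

2 | 5 ; 2 | 25 ; 2 | 26

Pairs (a,b) with same status, a.age_days < b.age_days, a.id < b.id.
status groups: archived:{2,5,16,25,26,31} open:{3,14,22,30,40} paid:{6,13}
Ordered by (a.id, b.id); first 3.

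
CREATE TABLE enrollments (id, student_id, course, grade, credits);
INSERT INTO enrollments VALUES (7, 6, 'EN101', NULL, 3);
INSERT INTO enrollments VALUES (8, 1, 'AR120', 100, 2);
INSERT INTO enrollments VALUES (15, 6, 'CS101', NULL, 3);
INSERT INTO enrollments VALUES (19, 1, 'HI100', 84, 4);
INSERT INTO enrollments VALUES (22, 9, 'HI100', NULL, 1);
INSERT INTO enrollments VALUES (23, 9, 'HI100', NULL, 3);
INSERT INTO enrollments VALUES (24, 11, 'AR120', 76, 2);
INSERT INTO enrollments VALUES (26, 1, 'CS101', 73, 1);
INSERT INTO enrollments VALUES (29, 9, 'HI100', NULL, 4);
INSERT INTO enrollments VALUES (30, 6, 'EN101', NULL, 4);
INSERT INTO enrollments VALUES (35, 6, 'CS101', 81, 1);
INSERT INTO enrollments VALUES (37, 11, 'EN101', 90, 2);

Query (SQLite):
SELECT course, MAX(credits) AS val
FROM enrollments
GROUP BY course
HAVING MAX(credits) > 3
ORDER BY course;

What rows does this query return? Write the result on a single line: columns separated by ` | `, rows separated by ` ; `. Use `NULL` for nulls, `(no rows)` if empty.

EN101 | 4 ; HI100 | 4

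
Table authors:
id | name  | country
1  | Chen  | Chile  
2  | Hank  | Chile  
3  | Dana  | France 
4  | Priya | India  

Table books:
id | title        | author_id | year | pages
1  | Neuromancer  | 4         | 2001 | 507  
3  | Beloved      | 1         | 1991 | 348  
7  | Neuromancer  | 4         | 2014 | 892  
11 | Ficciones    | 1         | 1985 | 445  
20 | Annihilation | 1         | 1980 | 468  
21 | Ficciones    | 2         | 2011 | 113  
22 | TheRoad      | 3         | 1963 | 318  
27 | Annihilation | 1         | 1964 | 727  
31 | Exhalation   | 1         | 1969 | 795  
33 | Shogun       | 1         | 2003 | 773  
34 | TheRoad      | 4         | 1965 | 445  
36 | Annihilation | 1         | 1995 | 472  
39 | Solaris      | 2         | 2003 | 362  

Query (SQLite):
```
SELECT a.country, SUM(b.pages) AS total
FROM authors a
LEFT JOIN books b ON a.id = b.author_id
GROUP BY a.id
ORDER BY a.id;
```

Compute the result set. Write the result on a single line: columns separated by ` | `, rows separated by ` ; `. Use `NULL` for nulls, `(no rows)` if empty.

Chile | 4028 ; Chile | 475 ; France | 318 ; India | 1844

LEFT JOIN keeps every authors row; unmatched ones get NULL for books columns.
Group by authors.id and compute SUM(b.pages). SUM over an all-NULL group is NULL.
  1: ids {3, 11, 20, 27, 31, 33, 36} → SUM(b.pages)=4028
  2: ids {21, 39} → SUM(b.pages)=475
  3: ids {22} → SUM(b.pages)=318
  4: ids {1, 7, 34} → SUM(b.pages)=1844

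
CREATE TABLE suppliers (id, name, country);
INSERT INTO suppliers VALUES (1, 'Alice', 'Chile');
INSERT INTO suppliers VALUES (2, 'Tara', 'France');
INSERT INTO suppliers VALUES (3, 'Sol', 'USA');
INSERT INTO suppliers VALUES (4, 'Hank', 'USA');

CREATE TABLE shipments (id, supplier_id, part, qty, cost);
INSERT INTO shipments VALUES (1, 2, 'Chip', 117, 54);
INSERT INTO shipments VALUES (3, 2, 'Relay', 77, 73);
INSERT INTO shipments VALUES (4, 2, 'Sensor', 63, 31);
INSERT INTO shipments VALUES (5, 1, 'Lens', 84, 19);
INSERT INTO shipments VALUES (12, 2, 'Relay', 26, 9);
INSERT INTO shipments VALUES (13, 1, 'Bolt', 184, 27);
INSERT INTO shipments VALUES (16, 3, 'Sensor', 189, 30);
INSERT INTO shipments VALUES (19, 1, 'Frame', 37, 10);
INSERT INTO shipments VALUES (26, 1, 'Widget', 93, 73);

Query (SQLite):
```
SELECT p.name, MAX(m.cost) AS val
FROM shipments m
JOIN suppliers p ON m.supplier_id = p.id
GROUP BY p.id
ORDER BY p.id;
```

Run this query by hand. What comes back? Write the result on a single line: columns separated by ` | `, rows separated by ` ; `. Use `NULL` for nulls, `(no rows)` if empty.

Join each shipments row to its suppliers via supplier_id.
Group joined rows by suppliers.id; compute MAX(m.cost) per group.
  1: ids {5, 13, 19, 26} → MAX(m.cost)=73
  2: ids {1, 3, 4, 12} → MAX(m.cost)=73
  3: ids {16} → MAX(m.cost)=30

Alice | 73 ; Tara | 73 ; Sol | 30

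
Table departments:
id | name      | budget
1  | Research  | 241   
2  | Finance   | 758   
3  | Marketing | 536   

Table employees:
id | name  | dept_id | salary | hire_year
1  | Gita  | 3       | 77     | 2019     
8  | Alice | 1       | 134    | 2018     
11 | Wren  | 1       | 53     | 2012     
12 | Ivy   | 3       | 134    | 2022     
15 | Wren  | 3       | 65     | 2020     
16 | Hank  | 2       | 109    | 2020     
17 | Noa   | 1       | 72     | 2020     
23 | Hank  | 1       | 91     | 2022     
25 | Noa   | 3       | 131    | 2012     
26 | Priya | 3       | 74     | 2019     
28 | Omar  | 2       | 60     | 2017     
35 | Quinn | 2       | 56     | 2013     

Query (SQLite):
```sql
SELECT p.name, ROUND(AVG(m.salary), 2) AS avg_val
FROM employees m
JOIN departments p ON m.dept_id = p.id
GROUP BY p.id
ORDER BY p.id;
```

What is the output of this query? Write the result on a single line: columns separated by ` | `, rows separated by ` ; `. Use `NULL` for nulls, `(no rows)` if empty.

Research | 87.5 ; Finance | 75 ; Marketing | 96.2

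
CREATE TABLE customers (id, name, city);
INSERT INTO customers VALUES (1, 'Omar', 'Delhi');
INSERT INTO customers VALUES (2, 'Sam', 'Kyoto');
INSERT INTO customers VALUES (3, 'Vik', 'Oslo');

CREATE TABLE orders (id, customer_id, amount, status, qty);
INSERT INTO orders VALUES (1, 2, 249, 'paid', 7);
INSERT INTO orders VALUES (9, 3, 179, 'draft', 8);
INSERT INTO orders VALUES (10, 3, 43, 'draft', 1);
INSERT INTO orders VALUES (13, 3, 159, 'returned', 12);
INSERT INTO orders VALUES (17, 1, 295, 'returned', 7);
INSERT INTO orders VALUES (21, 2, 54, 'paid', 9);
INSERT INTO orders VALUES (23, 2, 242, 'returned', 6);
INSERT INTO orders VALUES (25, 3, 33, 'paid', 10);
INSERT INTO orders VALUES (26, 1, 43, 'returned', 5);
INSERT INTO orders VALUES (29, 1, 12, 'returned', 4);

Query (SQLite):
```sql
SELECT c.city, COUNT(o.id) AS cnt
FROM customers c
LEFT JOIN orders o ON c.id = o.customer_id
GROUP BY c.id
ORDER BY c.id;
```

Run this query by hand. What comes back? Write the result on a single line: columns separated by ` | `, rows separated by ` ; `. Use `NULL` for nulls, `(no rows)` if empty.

LEFT JOIN keeps every customers row; unmatched ones get NULL for orders columns.
Group by customers.id and compute COUNT(o.id). COUNT(col) of an all-NULL group is 0.
  1: ids {17, 26, 29} → COUNT(o.id)=3
  2: ids {1, 21, 23} → COUNT(o.id)=3
  3: ids {9, 10, 13, 25} → COUNT(o.id)=4

Delhi | 3 ; Kyoto | 3 ; Oslo | 4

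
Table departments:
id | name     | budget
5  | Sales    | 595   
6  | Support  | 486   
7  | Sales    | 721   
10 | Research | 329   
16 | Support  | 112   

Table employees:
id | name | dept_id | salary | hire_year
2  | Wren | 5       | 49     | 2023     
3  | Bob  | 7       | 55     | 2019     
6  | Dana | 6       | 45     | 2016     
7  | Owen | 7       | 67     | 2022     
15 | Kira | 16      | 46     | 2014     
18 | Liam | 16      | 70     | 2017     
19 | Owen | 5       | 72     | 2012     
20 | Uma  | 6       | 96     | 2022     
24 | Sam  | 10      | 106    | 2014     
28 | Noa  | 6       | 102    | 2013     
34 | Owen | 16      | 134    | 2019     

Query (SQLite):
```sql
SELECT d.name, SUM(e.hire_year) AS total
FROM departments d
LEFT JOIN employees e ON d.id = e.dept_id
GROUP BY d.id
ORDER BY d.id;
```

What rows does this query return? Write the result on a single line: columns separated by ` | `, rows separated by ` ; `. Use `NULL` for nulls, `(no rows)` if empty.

Sales | 4035 ; Support | 6051 ; Sales | 4041 ; Research | 2014 ; Support | 6050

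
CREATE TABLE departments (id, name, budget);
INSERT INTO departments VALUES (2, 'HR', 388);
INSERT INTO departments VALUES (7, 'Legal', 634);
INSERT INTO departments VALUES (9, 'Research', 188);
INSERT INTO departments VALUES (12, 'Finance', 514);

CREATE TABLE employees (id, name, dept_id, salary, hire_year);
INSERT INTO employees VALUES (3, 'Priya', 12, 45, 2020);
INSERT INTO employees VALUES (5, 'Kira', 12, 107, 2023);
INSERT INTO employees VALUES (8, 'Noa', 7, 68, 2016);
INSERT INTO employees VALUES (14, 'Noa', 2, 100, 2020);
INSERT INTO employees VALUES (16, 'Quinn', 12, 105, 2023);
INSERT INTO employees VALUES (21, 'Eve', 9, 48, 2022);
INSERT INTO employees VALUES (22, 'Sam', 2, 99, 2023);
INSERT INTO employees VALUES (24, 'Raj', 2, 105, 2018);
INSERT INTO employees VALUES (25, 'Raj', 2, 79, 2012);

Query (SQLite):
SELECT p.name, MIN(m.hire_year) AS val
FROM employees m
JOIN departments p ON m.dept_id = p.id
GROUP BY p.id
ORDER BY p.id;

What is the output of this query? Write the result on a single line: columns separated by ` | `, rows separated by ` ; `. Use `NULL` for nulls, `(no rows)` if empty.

Join each employees row to its departments via dept_id.
Group joined rows by departments.id; compute MIN(m.hire_year) per group.
  2: ids {14, 22, 24, 25} → MIN(m.hire_year)=2012
  7: ids {8} → MIN(m.hire_year)=2016
  9: ids {21} → MIN(m.hire_year)=2022
  12: ids {3, 5, 16} → MIN(m.hire_year)=2020

HR | 2012 ; Legal | 2016 ; Research | 2022 ; Finance | 2020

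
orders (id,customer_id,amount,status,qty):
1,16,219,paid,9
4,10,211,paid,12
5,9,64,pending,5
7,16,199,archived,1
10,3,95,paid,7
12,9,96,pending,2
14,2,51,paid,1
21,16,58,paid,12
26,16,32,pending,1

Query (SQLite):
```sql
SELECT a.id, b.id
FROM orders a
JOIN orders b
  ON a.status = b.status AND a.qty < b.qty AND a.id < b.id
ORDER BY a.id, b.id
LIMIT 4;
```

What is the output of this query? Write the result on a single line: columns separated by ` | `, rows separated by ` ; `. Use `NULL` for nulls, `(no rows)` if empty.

1 | 4 ; 1 | 21 ; 10 | 21 ; 14 | 21

Pairs (a,b) with same status, a.qty < b.qty, a.id < b.id.
status groups: archived:{7} paid:{1,4,10,14,21} pending:{5,12,26}
Ordered by (a.id, b.id); first 4.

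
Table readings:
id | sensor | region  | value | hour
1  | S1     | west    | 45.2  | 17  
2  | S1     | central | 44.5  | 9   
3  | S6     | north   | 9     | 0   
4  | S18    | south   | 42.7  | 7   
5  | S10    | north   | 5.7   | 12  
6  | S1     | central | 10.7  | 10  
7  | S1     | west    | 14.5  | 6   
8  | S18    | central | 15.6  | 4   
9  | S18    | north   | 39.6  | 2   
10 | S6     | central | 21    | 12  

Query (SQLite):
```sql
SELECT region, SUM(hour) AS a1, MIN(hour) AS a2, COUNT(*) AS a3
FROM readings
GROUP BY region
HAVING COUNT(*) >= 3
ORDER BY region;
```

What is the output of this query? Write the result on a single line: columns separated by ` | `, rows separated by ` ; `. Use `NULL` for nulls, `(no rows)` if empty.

central | 35 | 4 | 4 ; north | 14 | 0 | 3

Group readings by region.
Per group compute: SUM(hour), MIN(hour), COUNT(*).
HAVING: drop groups with fewer than 3 rows.
  central: ids {2, 6, 8, 10} → SUM(hour)=35, MIN(hour)=4, COUNT(*)=4
  north: ids {3, 5, 9} → SUM(hour)=14, MIN(hour)=0, COUNT(*)=3
  south: ids {4} → SUM(hour)=7, MIN(hour)=7, COUNT(*)=1
  west: ids {1, 7} → SUM(hour)=23, MIN(hour)=6, COUNT(*)=2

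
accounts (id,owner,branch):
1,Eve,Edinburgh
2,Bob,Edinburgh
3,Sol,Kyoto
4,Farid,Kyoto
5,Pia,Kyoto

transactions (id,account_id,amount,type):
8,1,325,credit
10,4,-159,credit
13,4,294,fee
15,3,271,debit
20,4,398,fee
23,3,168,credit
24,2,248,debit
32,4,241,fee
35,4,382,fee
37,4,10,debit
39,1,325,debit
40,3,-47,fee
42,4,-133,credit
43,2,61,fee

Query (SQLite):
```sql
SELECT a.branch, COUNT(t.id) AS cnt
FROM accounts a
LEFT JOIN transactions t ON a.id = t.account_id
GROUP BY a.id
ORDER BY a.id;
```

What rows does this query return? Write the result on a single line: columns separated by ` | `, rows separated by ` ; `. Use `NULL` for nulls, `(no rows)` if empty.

LEFT JOIN keeps every accounts row; unmatched ones get NULL for transactions columns.
Group by accounts.id and compute COUNT(t.id). COUNT(col) of an all-NULL group is 0.
  1: ids {8, 39} → COUNT(t.id)=2
  2: ids {24, 43} → COUNT(t.id)=2
  3: ids {15, 23, 40} → COUNT(t.id)=3
  4: ids {10, 13, 20, 32, 35, 37, 42} → COUNT(t.id)=7
  5: ids {—} → COUNT(t.id)=0

Edinburgh | 2 ; Edinburgh | 2 ; Kyoto | 3 ; Kyoto | 7 ; Kyoto | 0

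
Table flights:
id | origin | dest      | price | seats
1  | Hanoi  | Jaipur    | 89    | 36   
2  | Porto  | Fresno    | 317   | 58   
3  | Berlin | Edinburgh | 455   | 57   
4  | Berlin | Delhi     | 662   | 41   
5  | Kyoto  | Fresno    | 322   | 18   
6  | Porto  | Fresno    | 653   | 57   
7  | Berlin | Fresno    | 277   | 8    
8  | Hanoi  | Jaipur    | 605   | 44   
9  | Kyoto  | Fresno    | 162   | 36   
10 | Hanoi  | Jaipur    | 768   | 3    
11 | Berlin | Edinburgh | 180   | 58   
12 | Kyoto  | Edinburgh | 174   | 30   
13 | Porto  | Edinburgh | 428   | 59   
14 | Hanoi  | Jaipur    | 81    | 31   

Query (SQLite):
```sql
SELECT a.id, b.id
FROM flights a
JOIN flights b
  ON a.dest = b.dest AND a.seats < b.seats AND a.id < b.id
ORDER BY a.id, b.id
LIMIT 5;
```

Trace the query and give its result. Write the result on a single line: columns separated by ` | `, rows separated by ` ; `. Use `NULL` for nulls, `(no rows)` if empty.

Pairs (a,b) with same dest, a.seats < b.seats, a.id < b.id.
dest groups: Delhi:{4} Edinburgh:{3,11,12,13} Fresno:{2,5,6,7,9} Jaipur:{1,8,10,14}
Ordered by (a.id, b.id); first 5.

1 | 8 ; 3 | 11 ; 3 | 13 ; 5 | 6 ; 5 | 9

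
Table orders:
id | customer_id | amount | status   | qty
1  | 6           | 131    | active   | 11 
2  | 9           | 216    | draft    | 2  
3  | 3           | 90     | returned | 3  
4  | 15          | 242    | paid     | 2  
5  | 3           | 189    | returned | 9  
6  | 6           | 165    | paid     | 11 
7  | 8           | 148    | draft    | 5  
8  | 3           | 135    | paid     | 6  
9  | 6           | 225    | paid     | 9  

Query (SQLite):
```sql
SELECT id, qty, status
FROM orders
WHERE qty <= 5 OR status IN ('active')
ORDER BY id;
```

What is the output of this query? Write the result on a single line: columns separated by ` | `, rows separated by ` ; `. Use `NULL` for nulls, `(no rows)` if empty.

1 | 11 | active ; 2 | 2 | draft ; 3 | 3 | returned ; 4 | 2 | paid ; 7 | 5 | draft

qty <= 5: ids {2, 3, 4, 7}
status IN ('active'): ids {1}
Combine with OR.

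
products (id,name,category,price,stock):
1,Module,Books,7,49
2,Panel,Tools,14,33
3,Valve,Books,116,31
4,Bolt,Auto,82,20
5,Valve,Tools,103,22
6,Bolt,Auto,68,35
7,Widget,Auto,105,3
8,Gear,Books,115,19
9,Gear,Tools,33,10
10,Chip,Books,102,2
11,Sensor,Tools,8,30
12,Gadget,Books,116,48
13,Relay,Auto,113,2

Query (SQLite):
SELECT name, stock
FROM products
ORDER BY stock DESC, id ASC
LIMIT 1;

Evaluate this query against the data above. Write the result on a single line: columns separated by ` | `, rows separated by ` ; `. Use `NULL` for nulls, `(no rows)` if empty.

Module | 49

Sort by stock desc, tiebreak id asc: (49, id=1), (48, id=12), (35, id=6), (33, id=2) …. Take first 1.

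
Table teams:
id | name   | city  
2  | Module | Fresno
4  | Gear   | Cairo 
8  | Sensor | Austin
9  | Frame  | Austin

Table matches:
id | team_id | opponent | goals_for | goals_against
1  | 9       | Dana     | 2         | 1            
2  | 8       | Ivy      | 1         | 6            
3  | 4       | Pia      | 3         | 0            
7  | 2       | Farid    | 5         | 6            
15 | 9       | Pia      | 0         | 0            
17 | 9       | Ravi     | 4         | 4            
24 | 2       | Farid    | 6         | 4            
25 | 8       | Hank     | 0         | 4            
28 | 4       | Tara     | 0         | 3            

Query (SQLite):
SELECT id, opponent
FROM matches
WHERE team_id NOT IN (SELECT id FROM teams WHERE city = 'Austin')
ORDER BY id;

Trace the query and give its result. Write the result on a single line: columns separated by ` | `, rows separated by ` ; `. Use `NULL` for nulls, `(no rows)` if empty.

3 | Pia ; 7 | Farid ; 24 | Farid ; 28 | Tara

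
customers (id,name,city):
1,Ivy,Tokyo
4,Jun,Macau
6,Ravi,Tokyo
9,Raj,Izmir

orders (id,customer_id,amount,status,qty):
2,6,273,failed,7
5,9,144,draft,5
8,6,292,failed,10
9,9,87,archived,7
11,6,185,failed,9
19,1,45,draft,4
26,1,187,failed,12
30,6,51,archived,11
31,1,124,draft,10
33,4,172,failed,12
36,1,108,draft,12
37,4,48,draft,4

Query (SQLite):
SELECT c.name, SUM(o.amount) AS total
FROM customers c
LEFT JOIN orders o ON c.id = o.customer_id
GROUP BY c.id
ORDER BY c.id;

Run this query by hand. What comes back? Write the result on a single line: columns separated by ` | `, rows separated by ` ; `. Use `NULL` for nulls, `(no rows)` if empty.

Ivy | 464 ; Jun | 220 ; Ravi | 801 ; Raj | 231

LEFT JOIN keeps every customers row; unmatched ones get NULL for orders columns.
Group by customers.id and compute SUM(o.amount). SUM over an all-NULL group is NULL.
  1: ids {19, 26, 31, 36} → SUM(o.amount)=464
  4: ids {33, 37} → SUM(o.amount)=220
  6: ids {2, 8, 11, 30} → SUM(o.amount)=801
  9: ids {5, 9} → SUM(o.amount)=231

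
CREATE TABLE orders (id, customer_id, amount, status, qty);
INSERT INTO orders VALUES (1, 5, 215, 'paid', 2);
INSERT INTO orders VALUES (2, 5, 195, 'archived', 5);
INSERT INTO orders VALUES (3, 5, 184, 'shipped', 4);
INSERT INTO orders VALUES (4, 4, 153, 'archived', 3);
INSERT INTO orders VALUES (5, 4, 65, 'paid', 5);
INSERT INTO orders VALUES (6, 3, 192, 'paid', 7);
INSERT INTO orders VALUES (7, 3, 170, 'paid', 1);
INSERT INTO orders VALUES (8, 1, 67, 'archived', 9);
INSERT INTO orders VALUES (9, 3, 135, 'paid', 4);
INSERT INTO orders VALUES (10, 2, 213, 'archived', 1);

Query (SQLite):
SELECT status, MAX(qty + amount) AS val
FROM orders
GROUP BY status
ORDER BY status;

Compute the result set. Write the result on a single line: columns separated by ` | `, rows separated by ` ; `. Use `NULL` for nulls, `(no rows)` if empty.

archived | 214 ; paid | 217 ; shipped | 188

For each row compute qty + amount.
Group by status; take MAX of the expression per group.
  archived: ids {2, 4, 8, 10} → MAX(qty + amount)=214
  paid: ids {1, 5, 6, 7, 9} → MAX(qty + amount)=217
  shipped: ids {3} → MAX(qty + amount)=188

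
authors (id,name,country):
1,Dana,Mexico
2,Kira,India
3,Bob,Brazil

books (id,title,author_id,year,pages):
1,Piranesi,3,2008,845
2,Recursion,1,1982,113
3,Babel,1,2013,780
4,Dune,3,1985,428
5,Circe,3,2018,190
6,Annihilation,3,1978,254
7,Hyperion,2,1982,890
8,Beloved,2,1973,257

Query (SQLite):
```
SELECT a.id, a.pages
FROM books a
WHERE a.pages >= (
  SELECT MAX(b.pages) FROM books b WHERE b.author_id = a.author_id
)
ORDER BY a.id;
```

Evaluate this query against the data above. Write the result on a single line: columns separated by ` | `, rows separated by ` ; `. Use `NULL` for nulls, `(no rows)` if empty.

For each books row a, compute MAX(pages) over rows sharing a.author_id.
Keep row a if a.pages >= that per-group MAX.
  author_id=1: MAX(pages) = 780
  author_id=2: MAX(pages) = 890
  author_id=3: MAX(pages) = 845

1 | 845 ; 3 | 780 ; 7 | 890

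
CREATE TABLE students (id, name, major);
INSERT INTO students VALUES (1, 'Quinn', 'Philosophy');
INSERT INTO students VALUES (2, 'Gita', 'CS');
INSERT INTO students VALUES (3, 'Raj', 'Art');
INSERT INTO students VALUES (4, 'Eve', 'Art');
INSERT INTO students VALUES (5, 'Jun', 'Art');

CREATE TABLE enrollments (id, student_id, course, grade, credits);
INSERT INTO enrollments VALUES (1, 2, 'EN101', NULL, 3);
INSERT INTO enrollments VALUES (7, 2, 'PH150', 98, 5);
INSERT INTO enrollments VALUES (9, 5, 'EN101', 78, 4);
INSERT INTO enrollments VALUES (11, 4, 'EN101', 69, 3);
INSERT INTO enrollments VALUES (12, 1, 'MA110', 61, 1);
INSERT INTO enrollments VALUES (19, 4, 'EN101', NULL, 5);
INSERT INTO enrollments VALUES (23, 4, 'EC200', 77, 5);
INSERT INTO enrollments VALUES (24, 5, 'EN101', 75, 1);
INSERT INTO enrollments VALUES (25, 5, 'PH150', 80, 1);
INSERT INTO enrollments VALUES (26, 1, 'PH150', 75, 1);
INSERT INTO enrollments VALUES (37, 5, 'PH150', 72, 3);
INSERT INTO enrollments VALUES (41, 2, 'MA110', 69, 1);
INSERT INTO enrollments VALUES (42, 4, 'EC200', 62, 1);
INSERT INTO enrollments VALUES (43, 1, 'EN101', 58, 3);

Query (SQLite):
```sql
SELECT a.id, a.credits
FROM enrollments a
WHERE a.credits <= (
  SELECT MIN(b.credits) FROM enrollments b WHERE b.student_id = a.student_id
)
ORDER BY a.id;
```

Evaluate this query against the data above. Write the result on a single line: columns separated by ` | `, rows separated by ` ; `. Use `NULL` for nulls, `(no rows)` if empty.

For each enrollments row a, compute MIN(credits) over rows sharing a.student_id.
Keep row a if a.credits <= that per-group MIN.
  student_id=1: MIN(credits) = 1
  student_id=2: MIN(credits) = 1
  student_id=4: MIN(credits) = 1
  student_id=5: MIN(credits) = 1

12 | 1 ; 24 | 1 ; 25 | 1 ; 26 | 1 ; 41 | 1 ; 42 | 1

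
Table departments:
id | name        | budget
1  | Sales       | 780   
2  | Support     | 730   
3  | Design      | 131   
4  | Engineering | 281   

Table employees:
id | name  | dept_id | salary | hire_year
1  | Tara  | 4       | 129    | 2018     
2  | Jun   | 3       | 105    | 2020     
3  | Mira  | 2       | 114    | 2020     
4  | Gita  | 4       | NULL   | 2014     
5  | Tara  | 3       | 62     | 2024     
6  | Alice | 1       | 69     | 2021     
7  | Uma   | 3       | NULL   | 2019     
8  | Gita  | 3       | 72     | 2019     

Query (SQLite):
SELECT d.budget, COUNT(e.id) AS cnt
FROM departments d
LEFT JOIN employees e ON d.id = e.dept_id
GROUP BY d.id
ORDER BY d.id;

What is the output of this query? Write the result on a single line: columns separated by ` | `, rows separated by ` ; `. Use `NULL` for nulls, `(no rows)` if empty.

780 | 1 ; 730 | 1 ; 131 | 4 ; 281 | 2

LEFT JOIN keeps every departments row; unmatched ones get NULL for employees columns.
Group by departments.id and compute COUNT(e.id). COUNT(col) of an all-NULL group is 0.
  1: ids {6} → COUNT(e.id)=1
  2: ids {3} → COUNT(e.id)=1
  3: ids {2, 5, 7, 8} → COUNT(e.id)=4
  4: ids {1, 4} → COUNT(e.id)=2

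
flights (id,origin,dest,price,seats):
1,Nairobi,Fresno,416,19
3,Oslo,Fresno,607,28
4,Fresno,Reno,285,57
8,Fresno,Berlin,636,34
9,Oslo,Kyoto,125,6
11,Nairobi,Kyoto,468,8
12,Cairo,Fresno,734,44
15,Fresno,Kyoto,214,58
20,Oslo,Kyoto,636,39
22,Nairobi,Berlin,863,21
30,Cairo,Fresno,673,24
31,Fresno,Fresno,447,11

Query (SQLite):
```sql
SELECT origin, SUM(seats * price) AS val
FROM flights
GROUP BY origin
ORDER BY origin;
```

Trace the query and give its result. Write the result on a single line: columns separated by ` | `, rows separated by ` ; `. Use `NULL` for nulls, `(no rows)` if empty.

Cairo | 48448 ; Fresno | 55198 ; Nairobi | 29771 ; Oslo | 42550

For each row compute seats * price.
Group by origin; take SUM of the expression per group.
  Cairo: ids {12, 30} → SUM(seats * price)=48448
  Fresno: ids {4, 8, 15, 31} → SUM(seats * price)=55198
  Nairobi: ids {1, 11, 22} → SUM(seats * price)=29771
  Oslo: ids {3, 9, 20} → SUM(seats * price)=42550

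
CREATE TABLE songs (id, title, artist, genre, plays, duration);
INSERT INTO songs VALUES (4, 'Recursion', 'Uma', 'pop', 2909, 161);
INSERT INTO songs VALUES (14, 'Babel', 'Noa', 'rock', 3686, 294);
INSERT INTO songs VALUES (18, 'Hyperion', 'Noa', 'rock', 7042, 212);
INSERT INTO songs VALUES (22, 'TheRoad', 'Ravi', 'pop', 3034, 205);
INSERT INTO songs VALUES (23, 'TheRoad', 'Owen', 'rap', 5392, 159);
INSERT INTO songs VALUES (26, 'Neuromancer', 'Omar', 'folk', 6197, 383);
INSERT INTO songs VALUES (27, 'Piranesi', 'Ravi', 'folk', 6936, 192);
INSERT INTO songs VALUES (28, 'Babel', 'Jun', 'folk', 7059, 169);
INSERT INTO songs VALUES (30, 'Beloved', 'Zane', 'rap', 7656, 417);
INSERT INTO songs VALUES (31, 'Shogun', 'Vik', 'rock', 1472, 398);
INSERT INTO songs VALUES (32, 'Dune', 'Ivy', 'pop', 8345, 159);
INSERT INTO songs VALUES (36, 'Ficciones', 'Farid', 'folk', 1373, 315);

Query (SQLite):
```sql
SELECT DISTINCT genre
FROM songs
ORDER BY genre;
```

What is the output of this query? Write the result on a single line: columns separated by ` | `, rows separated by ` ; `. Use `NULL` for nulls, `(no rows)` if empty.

Collect distinct genre values from songs.

folk ; pop ; rap ; rock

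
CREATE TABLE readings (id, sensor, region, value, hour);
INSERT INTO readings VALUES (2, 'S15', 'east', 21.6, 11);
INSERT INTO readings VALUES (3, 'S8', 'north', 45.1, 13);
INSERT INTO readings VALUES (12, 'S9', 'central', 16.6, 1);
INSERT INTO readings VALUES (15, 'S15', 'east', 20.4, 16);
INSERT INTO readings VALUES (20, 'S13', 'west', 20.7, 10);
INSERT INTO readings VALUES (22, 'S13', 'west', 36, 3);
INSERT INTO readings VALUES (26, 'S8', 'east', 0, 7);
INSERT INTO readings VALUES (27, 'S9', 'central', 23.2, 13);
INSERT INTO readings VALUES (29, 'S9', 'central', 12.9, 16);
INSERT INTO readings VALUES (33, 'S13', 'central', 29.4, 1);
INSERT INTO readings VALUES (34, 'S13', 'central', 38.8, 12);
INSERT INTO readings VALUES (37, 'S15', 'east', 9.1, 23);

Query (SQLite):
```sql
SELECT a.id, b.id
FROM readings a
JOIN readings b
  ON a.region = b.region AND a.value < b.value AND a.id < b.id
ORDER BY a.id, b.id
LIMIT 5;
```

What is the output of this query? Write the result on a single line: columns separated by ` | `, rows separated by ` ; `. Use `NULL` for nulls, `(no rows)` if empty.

Pairs (a,b) with same region, a.value < b.value, a.id < b.id.
region groups: central:{12,27,29,33,34} east:{2,15,26,37} north:{3} west:{20,22}
Ordered by (a.id, b.id); first 5.

12 | 27 ; 12 | 33 ; 12 | 34 ; 20 | 22 ; 26 | 37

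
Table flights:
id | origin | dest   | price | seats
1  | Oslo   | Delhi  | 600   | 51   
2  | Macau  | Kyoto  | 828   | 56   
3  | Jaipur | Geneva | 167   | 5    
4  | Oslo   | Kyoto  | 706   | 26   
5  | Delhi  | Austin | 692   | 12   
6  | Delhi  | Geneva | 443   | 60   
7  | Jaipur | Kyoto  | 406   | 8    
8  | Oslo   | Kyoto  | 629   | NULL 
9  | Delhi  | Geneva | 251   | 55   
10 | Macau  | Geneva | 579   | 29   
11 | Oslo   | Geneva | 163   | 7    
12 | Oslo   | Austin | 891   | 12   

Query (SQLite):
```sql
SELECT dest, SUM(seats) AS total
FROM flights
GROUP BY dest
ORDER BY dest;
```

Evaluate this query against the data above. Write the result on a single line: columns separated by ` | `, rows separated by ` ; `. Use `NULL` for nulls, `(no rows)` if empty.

Austin | 24 ; Delhi | 51 ; Geneva | 156 ; Kyoto | 90

Partition flights by dest; compute SUM(seats) within each group.
  Austin: ids {5, 12} → SUM(seats)=24
  Delhi: ids {1} → SUM(seats)=51
  Geneva: ids {3, 6, 9, 10, 11} → SUM(seats)=156
  Kyoto: ids {2, 4, 7, 8} → SUM(seats)=90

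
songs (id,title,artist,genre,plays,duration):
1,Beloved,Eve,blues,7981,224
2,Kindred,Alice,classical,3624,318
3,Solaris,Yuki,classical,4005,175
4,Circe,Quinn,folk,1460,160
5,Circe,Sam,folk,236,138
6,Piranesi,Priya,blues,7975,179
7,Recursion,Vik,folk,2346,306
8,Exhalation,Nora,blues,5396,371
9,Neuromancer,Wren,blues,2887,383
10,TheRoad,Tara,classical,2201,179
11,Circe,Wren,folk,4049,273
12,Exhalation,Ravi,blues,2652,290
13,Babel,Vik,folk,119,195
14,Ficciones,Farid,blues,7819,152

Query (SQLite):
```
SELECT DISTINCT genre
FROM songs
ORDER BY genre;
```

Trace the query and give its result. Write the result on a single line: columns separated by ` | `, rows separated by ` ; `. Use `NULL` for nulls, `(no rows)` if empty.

blues ; classical ; folk

Collect distinct genre values from songs.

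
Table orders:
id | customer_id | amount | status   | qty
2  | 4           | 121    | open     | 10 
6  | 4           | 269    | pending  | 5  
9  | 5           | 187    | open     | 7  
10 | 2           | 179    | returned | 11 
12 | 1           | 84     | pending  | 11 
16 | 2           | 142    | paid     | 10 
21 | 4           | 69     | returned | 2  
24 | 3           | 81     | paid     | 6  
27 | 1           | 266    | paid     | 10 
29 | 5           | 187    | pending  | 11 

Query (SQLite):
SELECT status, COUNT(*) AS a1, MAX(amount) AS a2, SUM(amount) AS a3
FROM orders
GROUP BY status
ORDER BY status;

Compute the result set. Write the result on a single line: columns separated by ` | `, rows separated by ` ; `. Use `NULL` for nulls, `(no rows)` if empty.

open | 2 | 187 | 308 ; paid | 3 | 266 | 489 ; pending | 3 | 269 | 540 ; returned | 2 | 179 | 248

Group orders by status.
Per group compute: COUNT(*), MAX(amount), SUM(amount).
  open: ids {2, 9} → COUNT(*)=2, MAX(amount)=187, SUM(amount)=308
  paid: ids {16, 24, 27} → COUNT(*)=3, MAX(amount)=266, SUM(amount)=489
  pending: ids {6, 12, 29} → COUNT(*)=3, MAX(amount)=269, SUM(amount)=540
  returned: ids {10, 21} → COUNT(*)=2, MAX(amount)=179, SUM(amount)=248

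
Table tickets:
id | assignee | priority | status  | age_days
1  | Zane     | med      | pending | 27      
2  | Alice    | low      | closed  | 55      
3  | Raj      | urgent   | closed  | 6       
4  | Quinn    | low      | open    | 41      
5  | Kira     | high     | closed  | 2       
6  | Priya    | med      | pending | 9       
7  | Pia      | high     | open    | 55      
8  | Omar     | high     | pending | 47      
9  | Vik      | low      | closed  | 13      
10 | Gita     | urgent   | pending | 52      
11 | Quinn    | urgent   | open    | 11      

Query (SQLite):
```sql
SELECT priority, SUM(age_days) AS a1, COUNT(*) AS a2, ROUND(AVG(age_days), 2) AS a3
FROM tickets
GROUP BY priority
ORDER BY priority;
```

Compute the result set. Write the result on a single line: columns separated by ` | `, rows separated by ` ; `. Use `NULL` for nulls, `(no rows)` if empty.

high | 104 | 3 | 34.67 ; low | 109 | 3 | 36.33 ; med | 36 | 2 | 18 ; urgent | 69 | 3 | 23

Group tickets by priority.
Per group compute: SUM(age_days), COUNT(*), ROUND(AVG(age_days), 2).
  high: ids {5, 7, 8} → SUM(age_days)=104, COUNT(*)=3, ROUND(AVG(age_days), 2)=34.67
  low: ids {2, 4, 9} → SUM(age_days)=109, COUNT(*)=3, ROUND(AVG(age_days), 2)=36.33
  med: ids {1, 6} → SUM(age_days)=36, COUNT(*)=2, ROUND(AVG(age_days), 2)=18
  urgent: ids {3, 10, 11} → SUM(age_days)=69, COUNT(*)=3, ROUND(AVG(age_days), 2)=23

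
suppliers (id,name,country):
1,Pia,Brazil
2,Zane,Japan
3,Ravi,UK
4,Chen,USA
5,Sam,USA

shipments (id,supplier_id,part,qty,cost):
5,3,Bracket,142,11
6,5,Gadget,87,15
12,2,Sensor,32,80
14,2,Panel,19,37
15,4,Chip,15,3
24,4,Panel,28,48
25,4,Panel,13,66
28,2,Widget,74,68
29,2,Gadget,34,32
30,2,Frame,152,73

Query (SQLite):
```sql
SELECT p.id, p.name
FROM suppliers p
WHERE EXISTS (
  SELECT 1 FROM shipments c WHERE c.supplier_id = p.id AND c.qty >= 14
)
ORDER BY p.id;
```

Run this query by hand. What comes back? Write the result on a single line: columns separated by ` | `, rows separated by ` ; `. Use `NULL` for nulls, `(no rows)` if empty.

For each suppliers row, check whether any shipments with matching supplier_id has qty >= 14.
Keep rows where that is true.

2 | Zane ; 3 | Ravi ; 4 | Chen ; 5 | Sam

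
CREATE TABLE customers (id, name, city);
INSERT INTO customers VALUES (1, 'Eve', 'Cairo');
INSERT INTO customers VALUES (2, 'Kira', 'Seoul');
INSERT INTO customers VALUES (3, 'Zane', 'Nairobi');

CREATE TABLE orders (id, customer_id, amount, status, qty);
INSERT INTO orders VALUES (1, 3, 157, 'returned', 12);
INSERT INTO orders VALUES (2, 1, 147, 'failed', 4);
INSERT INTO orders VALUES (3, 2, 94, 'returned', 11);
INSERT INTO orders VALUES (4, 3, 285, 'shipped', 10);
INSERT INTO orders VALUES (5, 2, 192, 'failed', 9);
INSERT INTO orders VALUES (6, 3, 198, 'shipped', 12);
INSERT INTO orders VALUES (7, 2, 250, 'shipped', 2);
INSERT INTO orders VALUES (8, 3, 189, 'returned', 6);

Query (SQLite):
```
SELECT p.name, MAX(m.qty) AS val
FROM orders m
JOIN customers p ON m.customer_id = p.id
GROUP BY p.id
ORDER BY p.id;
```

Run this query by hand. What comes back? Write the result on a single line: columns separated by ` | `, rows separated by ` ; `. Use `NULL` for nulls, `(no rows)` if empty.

Join each orders row to its customers via customer_id.
Group joined rows by customers.id; compute MAX(m.qty) per group.
  1: ids {2} → MAX(m.qty)=4
  2: ids {3, 5, 7} → MAX(m.qty)=11
  3: ids {1, 4, 6, 8} → MAX(m.qty)=12

Eve | 4 ; Kira | 11 ; Zane | 12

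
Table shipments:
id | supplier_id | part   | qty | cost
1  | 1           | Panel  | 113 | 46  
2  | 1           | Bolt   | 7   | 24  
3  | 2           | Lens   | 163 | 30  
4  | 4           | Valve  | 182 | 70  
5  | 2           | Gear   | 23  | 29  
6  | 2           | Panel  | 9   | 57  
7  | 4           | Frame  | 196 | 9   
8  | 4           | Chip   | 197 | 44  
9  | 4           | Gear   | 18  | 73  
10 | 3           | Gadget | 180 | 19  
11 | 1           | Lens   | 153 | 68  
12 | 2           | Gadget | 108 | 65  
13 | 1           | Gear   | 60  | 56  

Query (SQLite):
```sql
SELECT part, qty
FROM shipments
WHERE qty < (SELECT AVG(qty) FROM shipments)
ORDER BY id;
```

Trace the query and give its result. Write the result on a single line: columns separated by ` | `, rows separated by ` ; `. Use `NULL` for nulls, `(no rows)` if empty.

Scalar subquery: AVG(qty) over all shipments rows = 108.384615 (≈; comparison uses full precision).
Keep rows where qty < that value.

Bolt | 7 ; Gear | 23 ; Panel | 9 ; Gear | 18 ; Gadget | 108 ; Gear | 60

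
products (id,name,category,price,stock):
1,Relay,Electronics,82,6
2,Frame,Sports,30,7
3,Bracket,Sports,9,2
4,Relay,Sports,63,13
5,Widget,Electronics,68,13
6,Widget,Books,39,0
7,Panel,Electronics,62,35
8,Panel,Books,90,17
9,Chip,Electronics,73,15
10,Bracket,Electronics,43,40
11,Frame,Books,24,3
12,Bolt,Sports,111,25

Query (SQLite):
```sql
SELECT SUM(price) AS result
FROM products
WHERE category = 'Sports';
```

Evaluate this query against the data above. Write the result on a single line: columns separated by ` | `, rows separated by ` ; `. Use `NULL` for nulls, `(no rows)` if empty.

213

Rows where category='Sports' → price values: [30, 9, 63, 111].
SUM of non-NULL values = 213.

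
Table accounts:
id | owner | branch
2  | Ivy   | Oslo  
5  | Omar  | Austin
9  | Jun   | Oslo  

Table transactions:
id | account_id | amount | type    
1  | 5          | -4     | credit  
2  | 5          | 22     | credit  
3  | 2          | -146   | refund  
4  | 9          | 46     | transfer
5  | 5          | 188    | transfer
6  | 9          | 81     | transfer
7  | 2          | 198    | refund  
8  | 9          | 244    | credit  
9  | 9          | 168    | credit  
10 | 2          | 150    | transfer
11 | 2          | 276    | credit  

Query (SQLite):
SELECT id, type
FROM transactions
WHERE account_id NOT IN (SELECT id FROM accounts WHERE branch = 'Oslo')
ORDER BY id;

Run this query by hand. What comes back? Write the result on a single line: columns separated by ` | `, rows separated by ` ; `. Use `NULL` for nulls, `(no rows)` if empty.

1 | credit ; 2 | credit ; 5 | transfer

Inner query: accounts.id where branch = 'Oslo'.
Outer: keep transactions rows whose account_id is not in that set.
Inner query → {2, 9}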